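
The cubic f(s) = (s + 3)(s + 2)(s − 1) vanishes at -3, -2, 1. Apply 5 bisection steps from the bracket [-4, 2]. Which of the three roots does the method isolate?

1

midpoint -1: f = -4 < 0 → [-1, 2]
midpoint 0.5: f = -4.375 < 0 → [0.5, 2]
midpoint 1.25: f = 3.453125 > 0 → [0.5, 1.25]
midpoint 0.875: f = -1.3926 < 0 → [0.875, 1.25]
midpoint 1.0625: f = 0.7776 > 0 → [0.875, 1.0625]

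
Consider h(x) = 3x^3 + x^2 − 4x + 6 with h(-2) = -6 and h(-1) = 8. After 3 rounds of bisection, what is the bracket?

[-1.75, -1.625]

x = -1.5 gives h = 4.125, positive; keep [-2, -1.5]
x = -1.75 gives h = -0.015625, negative; keep [-1.75, -1.5]
x = -1.625 gives h = 2.267578, positive; keep [-1.75, -1.625]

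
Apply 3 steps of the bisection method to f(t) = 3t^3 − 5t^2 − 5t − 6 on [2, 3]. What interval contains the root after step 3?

[2.5, 2.625]

t = 2.5 gives f = -2.875, negative; keep [2.5, 3]
t = 2.75 gives f = 4.828125, positive; keep [2.5, 2.75]
t = 2.625 gives f = 0.685547, positive; keep [2.5, 2.625]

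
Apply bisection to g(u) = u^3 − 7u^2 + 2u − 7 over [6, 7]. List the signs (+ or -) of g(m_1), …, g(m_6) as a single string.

--+--+

midpoint 6.5: g = -15.125 < 0 → [6.5, 7]
midpoint 6.75: g = -4.890625 < 0 → [6.75, 7]
midpoint 6.875: g = 0.841797 > 0 → [6.75, 6.875]
midpoint 6.8125: g = -2.0769 < 0 → [6.8125, 6.875]
midpoint 6.84375: g = -0.6308 < 0 → [6.84375, 6.875]
midpoint 6.859375: g = 0.1022 > 0 → [6.84375, 6.859375]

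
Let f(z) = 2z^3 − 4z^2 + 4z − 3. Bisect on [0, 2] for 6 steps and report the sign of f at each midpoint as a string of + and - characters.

-+-+-+

midpoint 1: f = -1 < 0 → [1, 2]
midpoint 1.5: f = 0.75 > 0 → [1, 1.5]
midpoint 1.25: f = -0.34375 < 0 → [1.25, 1.5]
midpoint 1.375: f = 0.1367 > 0 → [1.25, 1.375]
midpoint 1.3125: f = -0.1187 < 0 → [1.3125, 1.375]
midpoint 1.34375: f = 0.0051 > 0 → [1.3125, 1.34375]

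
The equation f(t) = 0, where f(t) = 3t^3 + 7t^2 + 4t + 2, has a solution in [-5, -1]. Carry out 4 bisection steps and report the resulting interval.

[-2, -1.75]

t = -3 gives f = -28, negative; keep [-3, -1]
t = -2 gives f = -2, negative; keep [-2, -1]
t = -1.5 gives f = 1.625, positive; keep [-2, -1.5]
t = -1.75 gives f = 0.3594, positive; keep [-2, -1.75]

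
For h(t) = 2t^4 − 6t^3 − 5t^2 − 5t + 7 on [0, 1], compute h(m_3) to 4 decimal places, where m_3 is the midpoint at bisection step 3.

t = 0.5 gives h = 2.625, positive; keep [0.5, 1]
t = 0.75 gives h = -1.460938, negative; keep [0.5, 0.75]
t = 0.625 gives h = 0.762207, positive; keep [0.625, 0.75]

0.7622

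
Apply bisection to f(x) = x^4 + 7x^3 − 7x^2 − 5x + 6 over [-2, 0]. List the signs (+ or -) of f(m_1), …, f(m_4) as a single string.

-+++

midpoint -1: f = -2 < 0 → [-1, 0]
midpoint -0.5: f = 5.9375 > 0 → [-1, -0.5]
midpoint -0.75: f = 3.175781 > 0 → [-1, -0.75]
midpoint -0.875: f = 0.9124 > 0 → [-1, -0.875]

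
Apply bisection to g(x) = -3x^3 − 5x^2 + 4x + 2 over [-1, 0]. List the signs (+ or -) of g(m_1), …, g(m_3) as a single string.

x = -0.5 gives g = -0.875, negative; keep [-0.5, 0]
x = -0.25 gives g = 0.734375, positive; keep [-0.5, -0.25]
x = -0.375 gives g = -0.044922, negative; keep [-0.375, -0.25]

-+-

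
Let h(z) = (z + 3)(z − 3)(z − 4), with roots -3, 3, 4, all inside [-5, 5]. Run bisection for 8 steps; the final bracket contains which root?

midpoint 0: h = 36 > 0 → [-5, 0]
midpoint -2.5: h = 17.875 > 0 → [-5, -2.5]
midpoint -3.75: h = -39.234375 < 0 → [-3.75, -2.5]
midpoint -3.125: h = -5.4551 < 0 → [-3.125, -2.5]
midpoint -2.8125: h = 7.4246 > 0 → [-3.125, -2.8125]
midpoint -2.96875: h = 1.2998 > 0 → [-3.125, -2.96875]
midpoint -3.046875: h = -1.9974 < 0 → [-3.046875, -2.96875]
midpoint -3.0078125: h = -0.3289 < 0 → [-3.0078125, -2.96875]

-3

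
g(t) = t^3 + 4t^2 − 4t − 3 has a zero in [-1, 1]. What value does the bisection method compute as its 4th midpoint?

-0.625

g(0) = -3 < 0, so the root lies in [-1, 0]
g(-0.5) = -0.125 < 0, so the root lies in [-1, -0.5]
g(-0.75) = 1.828125 > 0, so the root lies in [-0.75, -0.5]
g(-0.625) = 0.8184 > 0, so the root lies in [-0.625, -0.5]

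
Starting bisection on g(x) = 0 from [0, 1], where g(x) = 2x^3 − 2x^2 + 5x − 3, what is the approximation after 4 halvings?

x = 0.5 gives g = -0.75, negative; keep [0.5, 1]
x = 0.75 gives g = 0.46875, positive; keep [0.5, 0.75]
x = 0.625 gives g = -0.167969, negative; keep [0.625, 0.75]
x = 0.6875 gives g = 0.1421, positive; keep [0.625, 0.6875]

0.6875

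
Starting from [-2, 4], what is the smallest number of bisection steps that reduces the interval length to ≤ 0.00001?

20

Width after n steps is 6/2^n. Need 2^n ≥ 6/0.00001 = 600000.
2^19 = 524288 < 600000 ≤ 2^20 = 1048576, so n = 20.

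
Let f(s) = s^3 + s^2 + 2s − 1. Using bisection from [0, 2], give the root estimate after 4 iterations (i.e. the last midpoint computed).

0.375

midpoint 1: f = 3 > 0 → [0, 1]
midpoint 0.5: f = 0.375 > 0 → [0, 0.5]
midpoint 0.25: f = -0.421875 < 0 → [0.25, 0.5]
midpoint 0.375: f = -0.0566 < 0 → [0.375, 0.5]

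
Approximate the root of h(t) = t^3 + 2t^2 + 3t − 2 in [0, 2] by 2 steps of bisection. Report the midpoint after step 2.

h(1) = 4 > 0, so the root lies in [0, 1]
h(0.5) = 0.125 > 0, so the root lies in [0, 0.5]

0.5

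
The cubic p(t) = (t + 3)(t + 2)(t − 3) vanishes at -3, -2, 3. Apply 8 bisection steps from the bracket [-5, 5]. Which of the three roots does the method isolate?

3

midpoint 0: p = -18 < 0 → [0, 5]
midpoint 2.5: p = -12.375 < 0 → [2.5, 5]
midpoint 3.75: p = 29.109375 > 0 → [2.5, 3.75]
midpoint 3.125: p = 3.9238 > 0 → [2.5, 3.125]
midpoint 2.8125: p = -5.2449 < 0 → [2.8125, 3.125]
midpoint 2.96875: p = -0.9268 < 0 → [2.96875, 3.125]
midpoint 3.046875: p = 1.4305 > 0 → [2.96875, 3.046875]
midpoint 3.0078125: p = 0.235 > 0 → [2.96875, 3.0078125]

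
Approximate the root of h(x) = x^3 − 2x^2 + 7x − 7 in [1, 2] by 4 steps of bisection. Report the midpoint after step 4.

1.1875

h(1.5) = 2.375 > 0, so the root lies in [1, 1.5]
h(1.25) = 0.578125 > 0, so the root lies in [1, 1.25]
h(1.125) = -0.232422 < 0, so the root lies in [1.125, 1.25]
h(1.1875) = 0.1667 > 0, so the root lies in [1.125, 1.1875]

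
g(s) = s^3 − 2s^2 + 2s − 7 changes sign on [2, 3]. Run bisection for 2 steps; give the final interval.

midpoint 2.5: g = 1.125 > 0 → [2, 2.5]
midpoint 2.25: g = -1.234375 < 0 → [2.25, 2.5]

[2.25, 2.5]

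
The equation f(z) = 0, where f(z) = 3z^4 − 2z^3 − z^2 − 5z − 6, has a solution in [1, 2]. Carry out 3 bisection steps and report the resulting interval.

[1.75, 1.875]

z = 1.5 gives f = -7.3125, negative; keep [1.5, 2]
z = 1.75 gives f = -0.394531, negative; keep [1.75, 2]
z = 1.875 gives f = 5.004639, positive; keep [1.75, 1.875]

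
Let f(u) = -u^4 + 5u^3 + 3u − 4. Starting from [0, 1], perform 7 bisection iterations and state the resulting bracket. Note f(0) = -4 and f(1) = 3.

[0.7421875, 0.75]

f(0.5) = -1.9375 < 0, so the root lies in [0.5, 1]
f(0.75) = 0.042969 > 0, so the root lies in [0.5, 0.75]
f(0.625) = -1.056885 < 0, so the root lies in [0.625, 0.75]
f(0.6875) = -0.5361 < 0, so the root lies in [0.6875, 0.75]
f(0.71875) = -0.2541 < 0, so the root lies in [0.71875, 0.75]
f(0.734375) = -0.1075 < 0, so the root lies in [0.734375, 0.75]
f(0.7421875) = -0.0327 < 0, so the root lies in [0.7421875, 0.75]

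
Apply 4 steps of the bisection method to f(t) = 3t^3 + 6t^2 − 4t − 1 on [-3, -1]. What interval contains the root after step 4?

[-2.5, -2.375]

f(-2) = 7 > 0, so the root lies in [-3, -2]
f(-2.5) = -0.375 < 0, so the root lies in [-2.5, -2]
f(-2.25) = 4.203125 > 0, so the root lies in [-2.5, -2.25]
f(-2.375) = 2.1543 > 0, so the root lies in [-2.5, -2.375]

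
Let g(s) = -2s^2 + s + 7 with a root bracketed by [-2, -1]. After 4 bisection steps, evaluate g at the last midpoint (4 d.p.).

s = -1.5 gives g = 1, positive; keep [-2, -1.5]
s = -1.75 gives g = -0.875, negative; keep [-1.75, -1.5]
s = -1.625 gives g = 0.09375, positive; keep [-1.75, -1.625]
s = -1.6875 gives g = -0.3828, negative; keep [-1.6875, -1.625]

-0.3828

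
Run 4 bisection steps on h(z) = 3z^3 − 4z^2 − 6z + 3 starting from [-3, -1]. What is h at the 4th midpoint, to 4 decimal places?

h(-2) = -25 < 0, so the root lies in [-2, -1]
h(-1.5) = -7.125 < 0, so the root lies in [-1.5, -1]
h(-1.25) = -1.609375 < 0, so the root lies in [-1.25, -1]
h(-1.125) = 0.416 > 0, so the root lies in [-1.25, -1.125]

0.4160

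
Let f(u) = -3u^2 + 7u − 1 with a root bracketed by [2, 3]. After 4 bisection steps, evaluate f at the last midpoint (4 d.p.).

-0.0430

m = 2.5, f(m) = -2.25 (−); new bracket [2, 2.5]
m = 2.25, f(m) = -0.4375 (−); new bracket [2, 2.25]
m = 2.125, f(m) = 0.328125 (+); new bracket [2.125, 2.25]
m = 2.1875, f(m) = -0.043 (−); new bracket [2.125, 2.1875]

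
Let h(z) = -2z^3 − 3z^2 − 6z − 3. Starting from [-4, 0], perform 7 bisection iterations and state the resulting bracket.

z = -2 gives h = 13, positive; keep [-2, 0]
z = -1 gives h = 2, positive; keep [-1, 0]
z = -0.5 gives h = -0.5, negative; keep [-1, -0.5]
z = -0.75 gives h = 0.6562, positive; keep [-0.75, -0.5]
z = -0.625 gives h = 0.0664, positive; keep [-0.625, -0.5]
z = -0.5625 gives h = -0.2183, negative; keep [-0.625, -0.5625]
z = -0.59375 gives h = -0.0765, negative; keep [-0.625, -0.59375]

[-0.625, -0.59375]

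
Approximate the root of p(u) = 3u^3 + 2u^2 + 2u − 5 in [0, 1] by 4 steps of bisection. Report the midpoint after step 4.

p(0.5) = -3.125 < 0, so the root lies in [0.5, 1]
p(0.75) = -1.109375 < 0, so the root lies in [0.75, 1]
p(0.875) = 0.291016 > 0, so the root lies in [0.75, 0.875]
p(0.8125) = -0.4456 < 0, so the root lies in [0.8125, 0.875]

0.8125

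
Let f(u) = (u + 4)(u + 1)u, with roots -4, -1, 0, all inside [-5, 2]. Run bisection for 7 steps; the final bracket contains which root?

-4

midpoint -1.5: f = 1.875 > 0 → [-5, -1.5]
midpoint -3.25: f = 5.484375 > 0 → [-5, -3.25]
midpoint -4.125: f = -1.611328 < 0 → [-4.125, -3.25]
midpoint -3.6875: f = 3.0969 > 0 → [-4.125, -3.6875]
midpoint -3.90625: f = 1.0643 > 0 → [-4.125, -3.90625]
midpoint -4.015625: f = -0.1892 < 0 → [-4.015625, -3.90625]
midpoint -3.9609375: f = 0.4581 > 0 → [-4.015625, -3.9609375]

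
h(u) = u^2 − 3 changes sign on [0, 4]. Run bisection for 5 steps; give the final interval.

[1.625, 1.75]

midpoint 2: h = 1 > 0 → [0, 2]
midpoint 1: h = -2 < 0 → [1, 2]
midpoint 1.5: h = -0.75 < 0 → [1.5, 2]
midpoint 1.75: h = 0.0625 > 0 → [1.5, 1.75]
midpoint 1.625: h = -0.3594 < 0 → [1.625, 1.75]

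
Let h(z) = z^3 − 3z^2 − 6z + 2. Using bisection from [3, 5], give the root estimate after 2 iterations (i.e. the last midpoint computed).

4.5

z = 4 gives h = -6, negative; keep [4, 5]
z = 4.5 gives h = 5.375, positive; keep [4, 4.5]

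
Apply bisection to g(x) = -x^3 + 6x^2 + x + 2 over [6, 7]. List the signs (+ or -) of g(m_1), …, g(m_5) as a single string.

m = 6.5, g(m) = -12.625 (−); new bracket [6, 6.5]
m = 6.25, g(m) = -1.515625 (−); new bracket [6, 6.25]
m = 6.125, g(m) = 3.435547 (+); new bracket [6.125, 6.25]
m = 6.1875, g(m) = 1.009 (+); new bracket [6.1875, 6.25]
m = 6.21875, g(m) = -0.2409 (−); new bracket [6.1875, 6.21875]

--++-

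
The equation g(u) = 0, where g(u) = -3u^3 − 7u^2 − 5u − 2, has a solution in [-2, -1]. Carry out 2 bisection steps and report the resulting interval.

[-1.75, -1.5]

g(-1.5) = -0.125 < 0, so the root lies in [-2, -1.5]
g(-1.75) = 1.390625 > 0, so the root lies in [-1.75, -1.5]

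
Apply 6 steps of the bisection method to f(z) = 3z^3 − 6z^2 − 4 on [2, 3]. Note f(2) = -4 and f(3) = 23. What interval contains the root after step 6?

[2.25, 2.265625]

midpoint 2.5: f = 5.375 > 0 → [2, 2.5]
midpoint 2.25: f = -0.203125 < 0 → [2.25, 2.5]
midpoint 2.375: f = 2.345703 > 0 → [2.25, 2.375]
midpoint 2.3125: f = 1.0134 > 0 → [2.25, 2.3125]
midpoint 2.28125: f = 0.391 > 0 → [2.25, 2.28125]
midpoint 2.265625: f = 0.0904 > 0 → [2.25, 2.265625]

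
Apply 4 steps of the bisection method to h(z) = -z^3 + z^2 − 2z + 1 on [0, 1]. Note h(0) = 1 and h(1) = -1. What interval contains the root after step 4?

[0.5625, 0.625]

z = 0.5 gives h = 0.125, positive; keep [0.5, 1]
z = 0.75 gives h = -0.359375, negative; keep [0.5, 0.75]
z = 0.625 gives h = -0.103516, negative; keep [0.5, 0.625]
z = 0.5625 gives h = 0.0134, positive; keep [0.5625, 0.625]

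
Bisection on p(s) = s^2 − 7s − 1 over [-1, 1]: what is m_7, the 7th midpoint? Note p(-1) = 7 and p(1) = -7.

s = 0 gives p = -1, negative; keep [-1, 0]
s = -0.5 gives p = 2.75, positive; keep [-0.5, 0]
s = -0.25 gives p = 0.8125, positive; keep [-0.25, 0]
s = -0.125 gives p = -0.1094, negative; keep [-0.25, -0.125]
s = -0.1875 gives p = 0.3477, positive; keep [-0.1875, -0.125]
s = -0.15625 gives p = 0.1182, positive; keep [-0.15625, -0.125]
s = -0.140625 gives p = 0.0042, positive; keep [-0.140625, -0.125]

-0.140625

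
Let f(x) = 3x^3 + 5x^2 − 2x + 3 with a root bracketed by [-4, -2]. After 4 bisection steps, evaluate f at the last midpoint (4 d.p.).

f(-3) = -27 < 0, so the root lies in [-3, -2]
f(-2.5) = -7.625 < 0, so the root lies in [-2.5, -2]
f(-2.25) = -1.359375 < 0, so the root lies in [-2.25, -2]
f(-2.125) = 1.041 > 0, so the root lies in [-2.25, -2.125]

1.0410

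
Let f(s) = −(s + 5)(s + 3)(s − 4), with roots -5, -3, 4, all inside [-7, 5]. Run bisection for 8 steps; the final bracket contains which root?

4

m = -1, f(m) = 40 (+); new bracket [-1, 5]
m = 2, f(m) = 70 (+); new bracket [2, 5]
m = 3.5, f(m) = 27.625 (+); new bracket [3.5, 5]
m = 4.25, f(m) = -16.7656 (−); new bracket [3.5, 4.25]
m = 3.875, f(m) = 7.627 (+); new bracket [3.875, 4.25]
m = 4.0625, f(m) = -4.0002 (−); new bracket [3.875, 4.0625]
m = 3.96875, f(m) = 1.9532 (+); new bracket [3.96875, 4.0625]
m = 4.015625, f(m) = -0.9883 (−); new bracket [3.96875, 4.015625]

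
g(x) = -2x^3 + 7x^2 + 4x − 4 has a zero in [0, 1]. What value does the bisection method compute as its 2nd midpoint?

0.75

midpoint 0.5: g = -0.5 < 0 → [0.5, 1]
midpoint 0.75: g = 2.09375 > 0 → [0.5, 0.75]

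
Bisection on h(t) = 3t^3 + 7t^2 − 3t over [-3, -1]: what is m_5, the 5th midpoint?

-2.6875

h(-2) = 10 > 0, so the root lies in [-3, -2]
h(-2.5) = 4.375 > 0, so the root lies in [-3, -2.5]
h(-2.75) = -1.203125 < 0, so the root lies in [-2.75, -2.5]
h(-2.625) = 1.8457 > 0, so the root lies in [-2.75, -2.625]
h(-2.6875) = 0.3884 > 0, so the root lies in [-2.75, -2.6875]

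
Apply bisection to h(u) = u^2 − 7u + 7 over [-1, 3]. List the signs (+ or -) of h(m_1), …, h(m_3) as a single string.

+--

h(1) = 1 > 0, so the root lies in [1, 3]
h(2) = -3 < 0, so the root lies in [1, 2]
h(1.5) = -1.25 < 0, so the root lies in [1, 1.5]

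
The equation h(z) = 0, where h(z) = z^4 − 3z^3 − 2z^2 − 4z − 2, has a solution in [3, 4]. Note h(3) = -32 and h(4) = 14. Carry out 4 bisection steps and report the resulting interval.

[3.8125, 3.875]

z = 3.5 gives h = -19.0625, negative; keep [3.5, 4]
z = 3.75 gives h = -5.574219, negative; keep [3.75, 4]
z = 3.875 gives h = 3.381104, positive; keep [3.75, 3.875]
z = 3.8125 gives h = -1.2954, negative; keep [3.8125, 3.875]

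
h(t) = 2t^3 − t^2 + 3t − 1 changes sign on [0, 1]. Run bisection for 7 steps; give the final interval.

[0.34375, 0.3515625]

t = 0.5 gives h = 0.5, positive; keep [0, 0.5]
t = 0.25 gives h = -0.28125, negative; keep [0.25, 0.5]
t = 0.375 gives h = 0.089844, positive; keep [0.25, 0.375]
t = 0.3125 gives h = -0.0991, negative; keep [0.3125, 0.375]
t = 0.34375 gives h = -0.0057, negative; keep [0.34375, 0.375]
t = 0.359375 gives h = 0.0418, positive; keep [0.34375, 0.359375]
t = 0.3515625 gives h = 0.018, positive; keep [0.34375, 0.3515625]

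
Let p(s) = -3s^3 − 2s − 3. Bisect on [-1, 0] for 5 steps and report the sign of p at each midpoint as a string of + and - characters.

m = -0.5, p(m) = -1.625 (−); new bracket [-1, -0.5]
m = -0.75, p(m) = -0.234375 (−); new bracket [-1, -0.75]
m = -0.875, p(m) = 0.759766 (+); new bracket [-0.875, -0.75]
m = -0.8125, p(m) = 0.2341 (+); new bracket [-0.8125, -0.75]
m = -0.78125, p(m) = -0.007 (−); new bracket [-0.8125, -0.78125]

--++-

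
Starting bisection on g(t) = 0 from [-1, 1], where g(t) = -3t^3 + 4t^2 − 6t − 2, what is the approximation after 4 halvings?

g(0) = -2 < 0, so the root lies in [-1, 0]
g(-0.5) = 2.375 > 0, so the root lies in [-0.5, 0]
g(-0.25) = -0.203125 < 0, so the root lies in [-0.5, -0.25]
g(-0.375) = 0.9707 > 0, so the root lies in [-0.375, -0.25]

-0.375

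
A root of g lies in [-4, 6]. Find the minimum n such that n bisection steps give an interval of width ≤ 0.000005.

21

Width after n steps is 10/2^n. Need 2^n ≥ 10/0.000005 = 2000000.
2^20 = 1048576 < 2000000 ≤ 2^21 = 2097152, so n = 21.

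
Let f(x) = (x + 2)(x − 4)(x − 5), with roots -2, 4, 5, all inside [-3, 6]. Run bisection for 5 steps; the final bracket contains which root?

m = 1.5, f(m) = 30.625 (+); new bracket [-3, 1.5]
m = -0.75, f(m) = 34.140625 (+); new bracket [-3, -0.75]
m = -1.875, f(m) = 5.048828 (+); new bracket [-3, -1.875]
m = -2.4375, f(m) = -20.947 (−); new bracket [-2.4375, -1.875]
m = -2.15625, f(m) = -6.8837 (−); new bracket [-2.15625, -1.875]

-2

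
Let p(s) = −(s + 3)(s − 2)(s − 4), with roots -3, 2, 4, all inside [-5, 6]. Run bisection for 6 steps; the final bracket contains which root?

midpoint 0.5: p = -18.375 < 0 → [-5, 0.5]
midpoint -2.25: p = -19.921875 < 0 → [-5, -2.25]
midpoint -3.625: p = 26.806641 > 0 → [-3.625, -2.25]
midpoint -2.9375: p = -2.1409 < 0 → [-3.625, -2.9375]
midpoint -3.28125: p = 10.8152 > 0 → [-3.28125, -2.9375]
midpoint -3.109375: p = 3.973 > 0 → [-3.109375, -2.9375]

-3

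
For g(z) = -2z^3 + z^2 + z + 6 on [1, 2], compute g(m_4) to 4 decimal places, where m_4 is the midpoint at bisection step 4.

-0.8110

midpoint 1.5: g = 3 > 0 → [1.5, 2]
midpoint 1.75: g = 0.09375 > 0 → [1.75, 2]
midpoint 1.875: g = -1.792969 < 0 → [1.75, 1.875]
midpoint 1.8125: g = -0.811 < 0 → [1.75, 1.8125]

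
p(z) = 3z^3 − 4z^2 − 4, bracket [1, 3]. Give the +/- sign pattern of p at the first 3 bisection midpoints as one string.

m = 2, p(m) = 4 (+); new bracket [1, 2]
m = 1.5, p(m) = -2.875 (−); new bracket [1.5, 2]
m = 1.75, p(m) = -0.171875 (−); new bracket [1.75, 2]

+--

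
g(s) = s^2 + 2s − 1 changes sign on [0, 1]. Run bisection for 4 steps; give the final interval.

g(0.5) = 0.25 > 0, so the root lies in [0, 0.5]
g(0.25) = -0.4375 < 0, so the root lies in [0.25, 0.5]
g(0.375) = -0.109375 < 0, so the root lies in [0.375, 0.5]
g(0.4375) = 0.0664 > 0, so the root lies in [0.375, 0.4375]

[0.375, 0.4375]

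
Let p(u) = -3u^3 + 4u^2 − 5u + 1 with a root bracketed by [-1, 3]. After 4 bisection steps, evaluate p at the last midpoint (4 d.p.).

-0.0469

u = 1 gives p = -3, negative; keep [-1, 1]
u = 0 gives p = 1, positive; keep [0, 1]
u = 0.5 gives p = -0.875, negative; keep [0, 0.5]
u = 0.25 gives p = -0.0469, negative; keep [0, 0.25]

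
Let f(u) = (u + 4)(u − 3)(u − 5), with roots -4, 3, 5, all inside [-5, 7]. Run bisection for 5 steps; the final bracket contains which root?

f(1) = 40 > 0, so the root lies in [-5, 1]
f(-2) = 70 > 0, so the root lies in [-5, -2]
f(-3.5) = 27.625 > 0, so the root lies in [-5, -3.5]
f(-4.25) = -16.7656 < 0, so the root lies in [-4.25, -3.5]
f(-3.875) = 7.627 > 0, so the root lies in [-4.25, -3.875]

-4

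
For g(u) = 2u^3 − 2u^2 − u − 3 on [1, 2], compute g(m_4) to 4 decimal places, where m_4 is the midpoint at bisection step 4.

m = 1.5, g(m) = -2.25 (−); new bracket [1.5, 2]
m = 1.75, g(m) = -0.15625 (−); new bracket [1.75, 2]
m = 1.875, g(m) = 1.277344 (+); new bracket [1.75, 1.875]
m = 1.8125, g(m) = 0.5259 (+); new bracket [1.75, 1.8125]

0.5259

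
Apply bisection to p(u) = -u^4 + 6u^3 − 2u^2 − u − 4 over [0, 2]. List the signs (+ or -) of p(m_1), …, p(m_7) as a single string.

-++-+--

midpoint 1: p = -2 < 0 → [1, 2]
midpoint 1.5: p = 5.1875 > 0 → [1, 1.5]
midpoint 1.25: p = 0.902344 > 0 → [1, 1.25]
midpoint 1.125: p = -0.7151 < 0 → [1.125, 1.25]
midpoint 1.1875: p = 0.051 > 0 → [1.125, 1.1875]
midpoint 1.15625: p = -0.3426 < 0 → [1.15625, 1.1875]
midpoint 1.171875: p = -0.1484 < 0 → [1.171875, 1.1875]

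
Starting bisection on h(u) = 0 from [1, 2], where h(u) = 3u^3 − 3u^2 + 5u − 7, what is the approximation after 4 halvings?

h(1.5) = 3.875 > 0, so the root lies in [1, 1.5]
h(1.25) = 0.421875 > 0, so the root lies in [1, 1.25]
h(1.125) = -0.900391 < 0, so the root lies in [1.125, 1.25]
h(1.1875) = -0.2693 < 0, so the root lies in [1.1875, 1.25]

1.1875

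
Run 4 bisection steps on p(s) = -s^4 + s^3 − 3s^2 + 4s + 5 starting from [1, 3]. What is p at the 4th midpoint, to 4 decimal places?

midpoint 2: p = -7 < 0 → [1, 2]
midpoint 1.5: p = 2.5625 > 0 → [1.5, 2]
midpoint 1.75: p = -1.207031 < 0 → [1.5, 1.75]
midpoint 1.625: p = 0.8962 > 0 → [1.625, 1.75]

0.8962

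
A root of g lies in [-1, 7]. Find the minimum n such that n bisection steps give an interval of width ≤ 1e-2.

Width after n steps is 8/2^n. Need 2^n ≥ 8/1e-2 = 800.
2^9 = 512 < 800 ≤ 2^10 = 1024, so n = 10.

10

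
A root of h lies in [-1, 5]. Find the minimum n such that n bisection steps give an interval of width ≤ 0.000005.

Width after n steps is 6/2^n. Need 2^n ≥ 6/0.000005 = 1200000.
2^20 = 1048576 < 1200000 ≤ 2^21 = 2097152, so n = 21.

21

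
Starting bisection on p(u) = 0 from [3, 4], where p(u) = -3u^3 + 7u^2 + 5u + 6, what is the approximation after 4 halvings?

midpoint 3.5: p = -19.375 < 0 → [3, 3.5]
midpoint 3.25: p = -6.796875 < 0 → [3, 3.25]
midpoint 3.125: p = -1.568359 < 0 → [3, 3.125]
midpoint 3.0625: p = 0.7961 > 0 → [3.0625, 3.125]

3.0625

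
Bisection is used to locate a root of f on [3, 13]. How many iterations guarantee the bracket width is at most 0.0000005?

25

Width after n steps is 10/2^n. Need 2^n ≥ 10/0.0000005 = 20000000.
2^24 = 16777216 < 20000000 ≤ 2^25 = 33554432, so n = 25.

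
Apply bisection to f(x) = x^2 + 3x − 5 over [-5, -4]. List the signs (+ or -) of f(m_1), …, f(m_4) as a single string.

f(-4.5) = 1.75 > 0, so the root lies in [-4.5, -4]
f(-4.25) = 0.3125 > 0, so the root lies in [-4.25, -4]
f(-4.125) = -0.359375 < 0, so the root lies in [-4.25, -4.125]
f(-4.1875) = -0.0273 < 0, so the root lies in [-4.25, -4.1875]

++--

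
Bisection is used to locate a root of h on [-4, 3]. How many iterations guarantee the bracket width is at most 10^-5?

Width after n steps is 7/2^n. Need 2^n ≥ 7/10^-5 = 700000.
2^19 = 524288 < 700000 ≤ 2^20 = 1048576, so n = 20.

20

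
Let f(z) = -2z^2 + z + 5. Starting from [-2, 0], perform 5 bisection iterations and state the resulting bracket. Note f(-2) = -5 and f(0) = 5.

m = -1, f(m) = 2 (+); new bracket [-2, -1]
m = -1.5, f(m) = -1 (−); new bracket [-1.5, -1]
m = -1.25, f(m) = 0.625 (+); new bracket [-1.5, -1.25]
m = -1.375, f(m) = -0.1562 (−); new bracket [-1.375, -1.25]
m = -1.3125, f(m) = 0.2422 (+); new bracket [-1.375, -1.3125]

[-1.375, -1.3125]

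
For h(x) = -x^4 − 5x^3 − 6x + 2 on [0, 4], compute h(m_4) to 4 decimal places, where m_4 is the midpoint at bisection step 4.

m = 2, h(m) = -66 (−); new bracket [0, 2]
m = 1, h(m) = -10 (−); new bracket [0, 1]
m = 0.5, h(m) = -1.6875 (−); new bracket [0, 0.5]
m = 0.25, h(m) = 0.418 (+); new bracket [0.25, 0.5]

0.4180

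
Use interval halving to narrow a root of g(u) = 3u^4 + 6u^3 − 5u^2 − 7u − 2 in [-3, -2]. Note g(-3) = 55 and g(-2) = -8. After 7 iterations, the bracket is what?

[-2.34375, -2.3359375]

g(-2.5) = 7.6875 > 0, so the root lies in [-2.5, -2]
g(-2.25) = -3.019531 < 0, so the root lies in [-2.5, -2.25]
g(-2.375) = 1.49292 > 0, so the root lies in [-2.375, -2.25]
g(-2.3125) = -0.9572 < 0, so the root lies in [-2.375, -2.3125]
g(-2.34375) = 0.2174 > 0, so the root lies in [-2.34375, -2.3125]
g(-2.328125) = -0.3823 < 0, so the root lies in [-2.34375, -2.328125]
g(-2.3359375) = -0.0856 < 0, so the root lies in [-2.34375, -2.3359375]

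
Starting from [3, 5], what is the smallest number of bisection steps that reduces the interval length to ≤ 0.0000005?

22

Width after n steps is 2/2^n. Need 2^n ≥ 2/0.0000005 = 4000000.
2^21 = 2097152 < 4000000 ≤ 2^22 = 4194304, so n = 22.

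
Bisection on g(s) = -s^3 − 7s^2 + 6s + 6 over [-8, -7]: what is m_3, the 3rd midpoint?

-7.625

m = -7.5, g(m) = -10.875 (−); new bracket [-8, -7.5]
m = -7.75, g(m) = 4.546875 (+); new bracket [-7.75, -7.5]
m = -7.625, g(m) = -3.412109 (−); new bracket [-7.75, -7.625]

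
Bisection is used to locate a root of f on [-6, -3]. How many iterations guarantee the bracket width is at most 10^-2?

Width after n steps is 3/2^n. Need 2^n ≥ 3/10^-2 = 300.
2^8 = 256 < 300 ≤ 2^9 = 512, so n = 9.

9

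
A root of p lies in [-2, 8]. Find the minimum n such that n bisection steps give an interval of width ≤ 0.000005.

Width after n steps is 10/2^n. Need 2^n ≥ 10/0.000005 = 2000000.
2^20 = 1048576 < 2000000 ≤ 2^21 = 2097152, so n = 21.

21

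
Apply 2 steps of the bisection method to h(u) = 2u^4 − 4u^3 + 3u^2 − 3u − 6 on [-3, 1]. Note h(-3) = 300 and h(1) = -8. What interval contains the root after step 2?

h(-1) = 6 > 0, so the root lies in [-1, 1]
h(0) = -6 < 0, so the root lies in [-1, 0]

[-1, 0]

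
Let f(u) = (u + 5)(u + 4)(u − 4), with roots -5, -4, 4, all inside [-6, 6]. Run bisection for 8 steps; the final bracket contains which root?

f(0) = -80 < 0, so the root lies in [0, 6]
f(3) = -56 < 0, so the root lies in [3, 6]
f(4.5) = 40.375 > 0, so the root lies in [3, 4.5]
f(3.75) = -16.9531 < 0, so the root lies in [3.75, 4.5]
f(4.125) = 9.2676 > 0, so the root lies in [3.75, 4.125]
f(3.9375) = -4.4338 < 0, so the root lies in [3.9375, 4.125]
f(4.03125) = 2.2666 > 0, so the root lies in [3.9375, 4.03125]
f(3.984375) = -1.1209 < 0, so the root lies in [3.984375, 4.03125]

4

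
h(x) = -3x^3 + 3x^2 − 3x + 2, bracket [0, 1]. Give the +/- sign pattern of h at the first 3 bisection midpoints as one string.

m = 0.5, h(m) = 0.875 (+); new bracket [0.5, 1]
m = 0.75, h(m) = 0.171875 (+); new bracket [0.75, 1]
m = 0.875, h(m) = -0.337891 (−); new bracket [0.75, 0.875]

++-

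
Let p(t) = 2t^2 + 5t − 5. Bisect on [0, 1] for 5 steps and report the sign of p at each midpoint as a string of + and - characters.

p(0.5) = -2 < 0, so the root lies in [0.5, 1]
p(0.75) = -0.125 < 0, so the root lies in [0.75, 1]
p(0.875) = 0.90625 > 0, so the root lies in [0.75, 0.875]
p(0.8125) = 0.3828 > 0, so the root lies in [0.75, 0.8125]
p(0.78125) = 0.127 > 0, so the root lies in [0.75, 0.78125]

--+++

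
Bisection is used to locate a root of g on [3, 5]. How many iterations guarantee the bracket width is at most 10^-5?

Width after n steps is 2/2^n. Need 2^n ≥ 2/10^-5 = 200000.
2^17 = 131072 < 200000 ≤ 2^18 = 262144, so n = 18.

18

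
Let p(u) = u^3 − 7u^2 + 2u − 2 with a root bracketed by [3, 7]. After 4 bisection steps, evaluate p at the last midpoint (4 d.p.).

m = 5, p(m) = -42 (−); new bracket [5, 7]
m = 6, p(m) = -26 (−); new bracket [6, 7]
m = 6.5, p(m) = -10.125 (−); new bracket [6.5, 7]
m = 6.75, p(m) = 0.1094 (+); new bracket [6.5, 6.75]

0.1094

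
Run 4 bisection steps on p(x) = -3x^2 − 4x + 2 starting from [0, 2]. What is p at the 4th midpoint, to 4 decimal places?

0.0781

x = 1 gives p = -5, negative; keep [0, 1]
x = 0.5 gives p = -0.75, negative; keep [0, 0.5]
x = 0.25 gives p = 0.8125, positive; keep [0.25, 0.5]
x = 0.375 gives p = 0.0781, positive; keep [0.375, 0.5]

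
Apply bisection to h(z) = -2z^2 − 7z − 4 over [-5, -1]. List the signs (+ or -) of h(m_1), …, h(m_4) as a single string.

-+++

m = -3, h(m) = -1 (−); new bracket [-3, -1]
m = -2, h(m) = 2 (+); new bracket [-3, -2]
m = -2.5, h(m) = 1 (+); new bracket [-3, -2.5]
m = -2.75, h(m) = 0.125 (+); new bracket [-3, -2.75]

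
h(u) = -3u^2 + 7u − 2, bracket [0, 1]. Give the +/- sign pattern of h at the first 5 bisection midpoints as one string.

m = 0.5, h(m) = 0.75 (+); new bracket [0, 0.5]
m = 0.25, h(m) = -0.4375 (−); new bracket [0.25, 0.5]
m = 0.375, h(m) = 0.203125 (+); new bracket [0.25, 0.375]
m = 0.3125, h(m) = -0.1055 (−); new bracket [0.3125, 0.375]
m = 0.34375, h(m) = 0.0518 (+); new bracket [0.3125, 0.34375]

+-+-+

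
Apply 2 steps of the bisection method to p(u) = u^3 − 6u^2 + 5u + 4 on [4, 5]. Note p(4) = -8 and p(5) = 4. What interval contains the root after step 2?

[4.75, 5]

midpoint 4.5: p = -3.875 < 0 → [4.5, 5]
midpoint 4.75: p = -0.453125 < 0 → [4.75, 5]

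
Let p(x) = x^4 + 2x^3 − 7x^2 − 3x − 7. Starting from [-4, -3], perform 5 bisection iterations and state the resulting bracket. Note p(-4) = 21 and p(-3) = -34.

midpoint -3.5: p = -17.9375 < 0 → [-4, -3.5]
midpoint -3.75: p = -1.902344 < 0 → [-4, -3.75]
midpoint -3.875: p = 8.613525 > 0 → [-3.875, -3.75]
midpoint -3.8125: p = 3.1316 > 0 → [-3.8125, -3.75]
midpoint -3.78125: p = 0.5598 > 0 → [-3.78125, -3.75]

[-3.78125, -3.75]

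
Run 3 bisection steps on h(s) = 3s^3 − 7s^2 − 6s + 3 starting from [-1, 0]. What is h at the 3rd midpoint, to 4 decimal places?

s = -0.5 gives h = 3.875, positive; keep [-1, -0.5]
s = -0.75 gives h = 2.296875, positive; keep [-1, -0.75]
s = -0.875 gives h = 0.880859, positive; keep [-1, -0.875]

0.8809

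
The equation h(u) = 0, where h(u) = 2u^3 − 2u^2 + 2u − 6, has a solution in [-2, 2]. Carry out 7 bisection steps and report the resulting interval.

m = 0, h(m) = -6 (−); new bracket [0, 2]
m = 1, h(m) = -4 (−); new bracket [1, 2]
m = 1.5, h(m) = -0.75 (−); new bracket [1.5, 2]
m = 1.75, h(m) = 2.0938 (+); new bracket [1.5, 1.75]
m = 1.625, h(m) = 0.5508 (+); new bracket [1.5, 1.625]
m = 1.5625, h(m) = -0.1284 (−); new bracket [1.5625, 1.625]
m = 1.59375, h(m) = 0.2038 (+); new bracket [1.5625, 1.59375]

[1.5625, 1.59375]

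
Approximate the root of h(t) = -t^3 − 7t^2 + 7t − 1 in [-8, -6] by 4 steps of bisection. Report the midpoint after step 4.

-7.875

m = -7, h(m) = -50 (−); new bracket [-8, -7]
m = -7.5, h(m) = -25.375 (−); new bracket [-8, -7.5]
m = -7.75, h(m) = -10.203125 (−); new bracket [-8, -7.75]
m = -7.875, h(m) = -1.8613 (−); new bracket [-8, -7.875]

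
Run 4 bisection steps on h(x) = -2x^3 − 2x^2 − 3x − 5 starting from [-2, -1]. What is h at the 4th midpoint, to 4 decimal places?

x = -1.5 gives h = 1.75, positive; keep [-1.5, -1]
x = -1.25 gives h = -0.46875, negative; keep [-1.5, -1.25]
x = -1.375 gives h = 0.542969, positive; keep [-1.375, -1.25]
x = -1.3125 gives h = 0.0142, positive; keep [-1.3125, -1.25]

0.0142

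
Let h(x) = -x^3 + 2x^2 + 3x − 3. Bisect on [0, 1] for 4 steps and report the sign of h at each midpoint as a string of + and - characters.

midpoint 0.5: h = -1.125 < 0 → [0.5, 1]
midpoint 0.75: h = -0.046875 < 0 → [0.75, 1]
midpoint 0.875: h = 0.486328 > 0 → [0.75, 0.875]
midpoint 0.8125: h = 0.2214 > 0 → [0.75, 0.8125]

--++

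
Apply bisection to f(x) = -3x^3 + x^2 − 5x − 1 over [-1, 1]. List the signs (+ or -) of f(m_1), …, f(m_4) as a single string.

-++-

f(0) = -1 < 0, so the root lies in [-1, 0]
f(-0.5) = 2.125 > 0, so the root lies in [-0.5, 0]
f(-0.25) = 0.359375 > 0, so the root lies in [-0.25, 0]
f(-0.125) = -0.3535 < 0, so the root lies in [-0.25, -0.125]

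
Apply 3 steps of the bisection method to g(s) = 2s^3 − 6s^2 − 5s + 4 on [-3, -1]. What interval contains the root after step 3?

[-1.25, -1]

m = -2, g(m) = -26 (−); new bracket [-2, -1]
m = -1.5, g(m) = -8.75 (−); new bracket [-1.5, -1]
m = -1.25, g(m) = -3.03125 (−); new bracket [-1.25, -1]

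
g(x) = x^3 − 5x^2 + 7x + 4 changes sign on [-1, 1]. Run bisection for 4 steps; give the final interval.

[-0.5, -0.375]

x = 0 gives g = 4, positive; keep [-1, 0]
x = -0.5 gives g = -0.875, negative; keep [-0.5, 0]
x = -0.25 gives g = 1.921875, positive; keep [-0.5, -0.25]
x = -0.375 gives g = 0.6191, positive; keep [-0.5, -0.375]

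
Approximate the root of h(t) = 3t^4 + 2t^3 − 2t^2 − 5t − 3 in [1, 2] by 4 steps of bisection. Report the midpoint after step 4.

1.3125

h(1.5) = 6.9375 > 0, so the root lies in [1, 1.5]
h(1.25) = -1.144531 < 0, so the root lies in [1.25, 1.5]
h(1.375) = 2.266357 > 0, so the root lies in [1.25, 1.375]
h(1.3125) = 0.4168 > 0, so the root lies in [1.25, 1.3125]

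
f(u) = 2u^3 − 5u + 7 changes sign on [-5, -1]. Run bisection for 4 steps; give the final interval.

[-2.25, -2]

m = -3, f(m) = -32 (−); new bracket [-3, -1]
m = -2, f(m) = 1 (+); new bracket [-3, -2]
m = -2.5, f(m) = -11.75 (−); new bracket [-2.5, -2]
m = -2.25, f(m) = -4.5312 (−); new bracket [-2.25, -2]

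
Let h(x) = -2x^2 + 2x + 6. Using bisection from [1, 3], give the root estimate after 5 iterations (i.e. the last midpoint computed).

2.3125

x = 2 gives h = 2, positive; keep [2, 3]
x = 2.5 gives h = -1.5, negative; keep [2, 2.5]
x = 2.25 gives h = 0.375, positive; keep [2.25, 2.5]
x = 2.375 gives h = -0.5312, negative; keep [2.25, 2.375]
x = 2.3125 gives h = -0.0703, negative; keep [2.25, 2.3125]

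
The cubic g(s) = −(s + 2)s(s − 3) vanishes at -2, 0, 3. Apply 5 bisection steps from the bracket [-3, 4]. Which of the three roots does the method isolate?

g(0.5) = 3.125 > 0, so the root lies in [0.5, 4]
g(2.25) = 7.171875 > 0, so the root lies in [2.25, 4]
g(3.125) = -2.001953 < 0, so the root lies in [2.25, 3.125]
g(2.6875) = 3.9368 > 0, so the root lies in [2.6875, 3.125]
g(2.90625) = 1.3368 > 0, so the root lies in [2.90625, 3.125]

3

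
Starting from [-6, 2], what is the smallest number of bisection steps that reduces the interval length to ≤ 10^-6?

23

Width after n steps is 8/2^n. Need 2^n ≥ 8/10^-6 = 8000000.
2^22 = 4194304 < 8000000 ≤ 2^23 = 8388608, so n = 23.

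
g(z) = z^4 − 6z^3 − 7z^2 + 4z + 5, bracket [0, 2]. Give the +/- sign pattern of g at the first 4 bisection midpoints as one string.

-++-

midpoint 1: g = -3 < 0 → [0, 1]
midpoint 0.5: g = 4.5625 > 0 → [0.5, 1]
midpoint 0.75: g = 1.847656 > 0 → [0.75, 1]
midpoint 0.875: g = -0.2927 < 0 → [0.75, 0.875]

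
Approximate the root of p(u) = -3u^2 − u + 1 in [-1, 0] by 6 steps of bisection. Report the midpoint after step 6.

-0.765625

midpoint -0.5: p = 0.75 > 0 → [-1, -0.5]
midpoint -0.75: p = 0.0625 > 0 → [-1, -0.75]
midpoint -0.875: p = -0.421875 < 0 → [-0.875, -0.75]
midpoint -0.8125: p = -0.168 < 0 → [-0.8125, -0.75]
midpoint -0.78125: p = -0.0498 < 0 → [-0.78125, -0.75]
midpoint -0.765625: p = 0.0071 > 0 → [-0.78125, -0.765625]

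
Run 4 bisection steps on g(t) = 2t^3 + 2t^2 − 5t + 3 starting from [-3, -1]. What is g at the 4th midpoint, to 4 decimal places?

-0.6367

midpoint -2: g = 5 > 0 → [-3, -2]
midpoint -2.5: g = -3.25 < 0 → [-2.5, -2]
midpoint -2.25: g = 1.59375 > 0 → [-2.5, -2.25]
midpoint -2.375: g = -0.6367 < 0 → [-2.375, -2.25]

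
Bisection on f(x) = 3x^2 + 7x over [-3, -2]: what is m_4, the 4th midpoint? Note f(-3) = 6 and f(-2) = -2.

f(-2.5) = 1.25 > 0, so the root lies in [-2.5, -2]
f(-2.25) = -0.5625 < 0, so the root lies in [-2.5, -2.25]
f(-2.375) = 0.296875 > 0, so the root lies in [-2.375, -2.25]
f(-2.3125) = -0.1445 < 0, so the root lies in [-2.375, -2.3125]

-2.3125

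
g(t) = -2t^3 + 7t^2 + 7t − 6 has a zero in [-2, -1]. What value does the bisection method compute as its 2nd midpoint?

-1.25

t = -1.5 gives g = 6, positive; keep [-1.5, -1]
t = -1.25 gives g = 0.09375, positive; keep [-1.25, -1]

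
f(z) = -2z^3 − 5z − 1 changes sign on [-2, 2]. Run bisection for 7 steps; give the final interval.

[-0.21875, -0.1875]

z = 0 gives f = -1, negative; keep [-2, 0]
z = -1 gives f = 6, positive; keep [-1, 0]
z = -0.5 gives f = 1.75, positive; keep [-0.5, 0]
z = -0.25 gives f = 0.2812, positive; keep [-0.25, 0]
z = -0.125 gives f = -0.3711, negative; keep [-0.25, -0.125]
z = -0.1875 gives f = -0.0493, negative; keep [-0.25, -0.1875]
z = -0.21875 gives f = 0.1147, positive; keep [-0.21875, -0.1875]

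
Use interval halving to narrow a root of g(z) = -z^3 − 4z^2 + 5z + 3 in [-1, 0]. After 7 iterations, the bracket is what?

[-0.4609375, -0.453125]

z = -0.5 gives g = -0.375, negative; keep [-0.5, 0]
z = -0.25 gives g = 1.515625, positive; keep [-0.5, -0.25]
z = -0.375 gives g = 0.615234, positive; keep [-0.5, -0.375]
z = -0.4375 gives g = 0.1306, positive; keep [-0.5, -0.4375]
z = -0.46875 gives g = -0.1197, negative; keep [-0.46875, -0.4375]
z = -0.453125 gives g = 0.0061, positive; keep [-0.46875, -0.453125]
z = -0.4609375 gives g = -0.0566, negative; keep [-0.4609375, -0.453125]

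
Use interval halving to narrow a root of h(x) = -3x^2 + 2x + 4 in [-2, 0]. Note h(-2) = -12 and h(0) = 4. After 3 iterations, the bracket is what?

[-1, -0.75]

x = -1 gives h = -1, negative; keep [-1, 0]
x = -0.5 gives h = 2.25, positive; keep [-1, -0.5]
x = -0.75 gives h = 0.8125, positive; keep [-1, -0.75]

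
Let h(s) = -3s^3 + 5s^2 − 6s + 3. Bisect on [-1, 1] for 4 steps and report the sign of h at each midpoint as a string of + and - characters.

+++-

m = 0, h(m) = 3 (+); new bracket [0, 1]
m = 0.5, h(m) = 0.875 (+); new bracket [0.5, 1]
m = 0.75, h(m) = 0.046875 (+); new bracket [0.75, 1]
m = 0.875, h(m) = -0.4316 (−); new bracket [0.75, 0.875]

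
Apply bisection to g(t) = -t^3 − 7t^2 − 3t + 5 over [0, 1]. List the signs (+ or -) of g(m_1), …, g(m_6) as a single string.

+-+---

midpoint 0.5: g = 1.625 > 0 → [0.5, 1]
midpoint 0.75: g = -1.609375 < 0 → [0.5, 0.75]
midpoint 0.625: g = 0.146484 > 0 → [0.625, 0.75]
midpoint 0.6875: g = -0.696 < 0 → [0.625, 0.6875]
midpoint 0.65625: g = -0.266 < 0 → [0.625, 0.65625]
midpoint 0.640625: g = -0.0576 < 0 → [0.625, 0.640625]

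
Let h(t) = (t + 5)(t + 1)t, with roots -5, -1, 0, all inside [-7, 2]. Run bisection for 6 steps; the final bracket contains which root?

-5

m = -2.5, h(m) = 9.375 (+); new bracket [-7, -2.5]
m = -4.75, h(m) = 4.453125 (+); new bracket [-7, -4.75]
m = -5.875, h(m) = -25.060547 (−); new bracket [-5.875, -4.75]
m = -5.3125, h(m) = -7.1594 (−); new bracket [-5.3125, -4.75]
m = -5.03125, h(m) = -0.6338 (−); new bracket [-5.03125, -4.75]
m = -4.890625, h(m) = 2.0811 (+); new bracket [-5.03125, -4.890625]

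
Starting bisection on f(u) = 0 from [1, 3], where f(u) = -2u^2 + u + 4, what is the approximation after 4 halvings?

1.625

m = 2, f(m) = -2 (−); new bracket [1, 2]
m = 1.5, f(m) = 1 (+); new bracket [1.5, 2]
m = 1.75, f(m) = -0.375 (−); new bracket [1.5, 1.75]
m = 1.625, f(m) = 0.3438 (+); new bracket [1.625, 1.75]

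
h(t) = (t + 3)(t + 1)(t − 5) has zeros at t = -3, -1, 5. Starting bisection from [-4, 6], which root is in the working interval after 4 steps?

5

midpoint 1: h = -32 < 0 → [1, 6]
midpoint 3.5: h = -43.875 < 0 → [3.5, 6]
midpoint 4.75: h = -11.140625 < 0 → [4.75, 6]
midpoint 5.375: h = 20.0215 > 0 → [4.75, 5.375]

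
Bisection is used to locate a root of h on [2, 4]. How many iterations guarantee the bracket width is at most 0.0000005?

22

Width after n steps is 2/2^n. Need 2^n ≥ 2/0.0000005 = 4000000.
2^21 = 2097152 < 4000000 ≤ 2^22 = 4194304, so n = 22.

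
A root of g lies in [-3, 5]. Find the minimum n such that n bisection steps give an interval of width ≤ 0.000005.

21

Width after n steps is 8/2^n. Need 2^n ≥ 8/0.000005 = 1600000.
2^20 = 1048576 < 1600000 ≤ 2^21 = 2097152, so n = 21.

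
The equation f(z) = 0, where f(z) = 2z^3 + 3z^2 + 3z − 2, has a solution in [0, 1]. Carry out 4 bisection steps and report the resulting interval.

z = 0.5 gives f = 0.5, positive; keep [0, 0.5]
z = 0.25 gives f = -1.03125, negative; keep [0.25, 0.5]
z = 0.375 gives f = -0.347656, negative; keep [0.375, 0.5]
z = 0.4375 gives f = 0.0542, positive; keep [0.375, 0.4375]

[0.375, 0.4375]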